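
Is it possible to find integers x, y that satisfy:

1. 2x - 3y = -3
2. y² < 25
Yes

Take x = 0, y = 1. Substituting into each constraint:
  (1) 2(0) - 3(1) = -3 ✓
  (2) y² = (1)² = 1, and 1 < 25 ✓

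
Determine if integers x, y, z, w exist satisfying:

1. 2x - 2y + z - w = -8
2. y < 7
Yes

Take x = -4, y = 0, z = 0, w = 0. Substituting into each constraint:
  (1) 2(-4) - 2(0) + 0 + 0 = -8 ✓
  (2) 0 < 7 ✓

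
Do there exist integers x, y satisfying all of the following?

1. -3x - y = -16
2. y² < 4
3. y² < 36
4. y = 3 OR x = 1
No

A contradictory subset is {-3x - y = -16, y² < 4, y = 3 OR x = 1}. No integer assignment can satisfy these jointly:

  - -3x - y = -16: is a linear equation tying the variables together
  - y² < 4: restricts y to |y| ≤ 1
  - y = 3 OR x = 1: forces a choice: either y = 3 or x = 1

Split on the disjunction (y = 3 OR x = 1):
  • If y = 3: this contradicts y² < 4, which requires |y| ≤ 1.
  • If x = 1: the equation forces y = 13, but y² < 4 requires |y| ≤ 1.
Both branches are infeasible, so the system has no integer solution.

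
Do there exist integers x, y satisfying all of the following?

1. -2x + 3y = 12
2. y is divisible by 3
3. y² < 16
Yes

Take x = -6, y = 0. Substituting into each constraint:
  (1) -2(-6) + 3(0) = 12 ✓
  (2) 0 = 3 × 0, remainder 0 ✓
  (3) y² = (0)² = 0, and 0 < 16 ✓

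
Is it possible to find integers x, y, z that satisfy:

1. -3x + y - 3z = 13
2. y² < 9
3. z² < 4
Yes

Take x = -5, y = -2, z = 0. Substituting into each constraint:
  (1) -3(-5) + (-2) - 3(0) = 13 ✓
  (2) y² = (-2)² = 4, and 4 < 9 ✓
  (3) z² = (0)² = 0, and 0 < 4 ✓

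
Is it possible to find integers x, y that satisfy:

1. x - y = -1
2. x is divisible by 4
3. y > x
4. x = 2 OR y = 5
Yes

Take x = 4, y = 5. Substituting into each constraint:
  (1) 4 + (-5) = -1 ✓
  (2) 4 = 4 × 1, remainder 0 ✓
  (3) 5 > 4 ✓
  (4) y = 5, target 5 ✓ (second branch holds)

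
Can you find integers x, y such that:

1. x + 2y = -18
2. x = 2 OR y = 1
Yes

Take x = -20, y = 1. Substituting into each constraint:
  (1) (-20) + 2(1) = -18 ✓
  (2) y = 1, target 1 ✓ (second branch holds)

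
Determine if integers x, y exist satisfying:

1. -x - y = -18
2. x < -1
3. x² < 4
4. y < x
No

A contradictory subset is {-x - y = -18, x < -1, y < x}. No integer assignment can satisfy these jointly:

  - -x - y = -18: is a linear equation tying the variables together
  - x < -1: bounds one variable relative to a constant
  - y < x: bounds one variable relative to another variable

Propagating the comparison: y < x and x ≤ -2 give y ≤ -3. Range argument: with x ∈ [−∞, -2], y ∈ [−∞, -3], the left side of the equation is at least 5, but the right side is -18 < 5. No integer solution exists.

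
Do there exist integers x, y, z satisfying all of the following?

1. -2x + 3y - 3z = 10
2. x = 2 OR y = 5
Yes

Take x = 1, y = 5, z = 1. Substituting into each constraint:
  (1) -2(1) + 3(5) - 3(1) = 10 ✓
  (2) y = 5, target 5 ✓ (second branch holds)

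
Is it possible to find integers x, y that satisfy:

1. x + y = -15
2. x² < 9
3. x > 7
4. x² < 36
No

A contradictory subset is {x² < 9, x > 7}. No integer assignment can satisfy these jointly:

  - x² < 9: restricts x to |x| ≤ 2
  - x > 7: bounds one variable relative to a constant

Direct contradiction: the bounds on x require x ≥ 8 and x ≤ 2 simultaneously, which is empty.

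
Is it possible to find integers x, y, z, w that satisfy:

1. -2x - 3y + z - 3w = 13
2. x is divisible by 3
Yes

Take x = 0, y = 0, z = 13, w = 0. Substituting into each constraint:
  (1) -2(0) - 3(0) + 13 - 3(0) = 13 ✓
  (2) 0 = 3 × 0, remainder 0 ✓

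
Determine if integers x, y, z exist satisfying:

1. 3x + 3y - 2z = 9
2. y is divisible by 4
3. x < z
Yes

Take x = 11, y = 0, z = 12. Substituting into each constraint:
  (1) 3(11) + 3(0) - 2(12) = 9 ✓
  (2) 0 = 4 × 0, remainder 0 ✓
  (3) 11 < 12 ✓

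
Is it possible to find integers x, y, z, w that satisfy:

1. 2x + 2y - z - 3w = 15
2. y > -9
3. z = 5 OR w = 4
Yes

Take x = 14, y = 0, z = 1, w = 4. Substituting into each constraint:
  (1) 2(14) + 2(0) + (-1) - 3(4) = 15 ✓
  (2) 0 > -9 ✓
  (3) w = 4, target 4 ✓ (second branch holds)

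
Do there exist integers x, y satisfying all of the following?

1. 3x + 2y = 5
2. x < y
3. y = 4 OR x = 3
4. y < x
No

A contradictory subset is {x < y, y < x}. No integer assignment can satisfy these jointly:

  - x < y: bounds one variable relative to another variable
  - y < x: bounds one variable relative to another variable

Direct contradiction: y > x and x > y cannot both hold.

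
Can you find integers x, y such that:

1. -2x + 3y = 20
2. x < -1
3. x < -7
Yes

Take x = -10, y = 0. Substituting into each constraint:
  (1) -2(-10) + 3(0) = 20 ✓
  (2) -10 < -1 ✓
  (3) -10 < -7 ✓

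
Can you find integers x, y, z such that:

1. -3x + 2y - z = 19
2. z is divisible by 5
Yes

Take x = -5, y = 2, z = 0. Substituting into each constraint:
  (1) -3(-5) + 2(2) + 0 = 19 ✓
  (2) 0 = 5 × 0, remainder 0 ✓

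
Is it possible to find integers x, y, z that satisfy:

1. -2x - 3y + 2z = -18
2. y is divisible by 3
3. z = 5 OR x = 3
Yes

Take x = 3, y = 0, z = -6. Substituting into each constraint:
  (1) -2(3) - 3(0) + 2(-6) = -18 ✓
  (2) 0 = 3 × 0, remainder 0 ✓
  (3) x = 3, target 3 ✓ (second branch holds)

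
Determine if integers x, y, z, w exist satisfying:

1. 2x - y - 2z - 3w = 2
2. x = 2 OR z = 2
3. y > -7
Yes

Take x = 2, y = 0, z = 4, w = -2. Substituting into each constraint:
  (1) 2(2) + 0 - 2(4) - 3(-2) = 2 ✓
  (2) x = 2, target 2 ✓ (first branch holds)
  (3) 0 > -7 ✓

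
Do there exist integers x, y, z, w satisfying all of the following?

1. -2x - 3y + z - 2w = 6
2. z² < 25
Yes

Take x = -3, y = 0, z = 0, w = 0. Substituting into each constraint:
  (1) -2(-3) - 3(0) + 0 - 2(0) = 6 ✓
  (2) z² = (0)² = 0, and 0 < 25 ✓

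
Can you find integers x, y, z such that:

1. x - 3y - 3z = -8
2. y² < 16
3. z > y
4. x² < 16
Yes

Take x = -2, y = 0, z = 2. Substituting into each constraint:
  (1) (-2) - 3(0) - 3(2) = -8 ✓
  (2) y² = (0)² = 0, and 0 < 16 ✓
  (3) 2 > 0 ✓
  (4) x² = (-2)² = 4, and 4 < 16 ✓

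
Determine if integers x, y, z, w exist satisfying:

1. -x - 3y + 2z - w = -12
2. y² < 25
Yes

Take x = 12, y = 0, z = 0, w = 0. Substituting into each constraint:
  (1) (-12) - 3(0) + 2(0) + 0 = -12 ✓
  (2) y² = (0)² = 0, and 0 < 25 ✓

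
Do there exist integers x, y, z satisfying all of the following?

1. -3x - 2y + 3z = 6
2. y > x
Yes

Take x = 2, y = 3, z = 6. Substituting into each constraint:
  (1) -3(2) - 2(3) + 3(6) = 6 ✓
  (2) 3 > 2 ✓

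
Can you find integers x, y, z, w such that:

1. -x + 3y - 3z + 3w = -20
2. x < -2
Yes

Take x = -4, y = 0, z = 0, w = -8. Substituting into each constraint:
  (1) 4 + 3(0) - 3(0) + 3(-8) = -20 ✓
  (2) -4 < -2 ✓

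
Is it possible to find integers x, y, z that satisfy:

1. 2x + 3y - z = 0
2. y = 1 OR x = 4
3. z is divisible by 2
Yes

Take x = 4, y = -2, z = 2. Substituting into each constraint:
  (1) 2(4) + 3(-2) + (-2) = 0 ✓
  (2) x = 4, target 4 ✓ (second branch holds)
  (3) 2 = 2 × 1, remainder 0 ✓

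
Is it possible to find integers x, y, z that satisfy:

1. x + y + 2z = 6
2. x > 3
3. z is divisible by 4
Yes

Take x = 4, y = 2, z = 0. Substituting into each constraint:
  (1) 4 + 2 + 2(0) = 6 ✓
  (2) 4 > 3 ✓
  (3) 0 = 4 × 0, remainder 0 ✓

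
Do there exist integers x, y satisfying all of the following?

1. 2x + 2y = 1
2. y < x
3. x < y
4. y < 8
No

Even the single constraint (2x + 2y = 1) is infeasible over the integers.

  - 2x + 2y = 1: every term on the left is divisible by 2, so the LHS ≡ 0 (mod 2), but the RHS 1 is not — no integer solution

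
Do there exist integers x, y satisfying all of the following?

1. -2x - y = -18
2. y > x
Yes

Take x = 5, y = 8. Substituting into each constraint:
  (1) -2(5) + (-8) = -18 ✓
  (2) 8 > 5 ✓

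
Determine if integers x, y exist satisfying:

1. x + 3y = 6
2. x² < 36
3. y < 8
Yes

Take x = 0, y = 2. Substituting into each constraint:
  (1) 0 + 3(2) = 6 ✓
  (2) x² = (0)² = 0, and 0 < 36 ✓
  (3) 2 < 8 ✓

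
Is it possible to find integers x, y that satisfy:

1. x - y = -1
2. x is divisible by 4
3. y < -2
Yes

Take x = -4, y = -3. Substituting into each constraint:
  (1) (-4) + 3 = -1 ✓
  (2) -4 = 4 × -1, remainder 0 ✓
  (3) -3 < -2 ✓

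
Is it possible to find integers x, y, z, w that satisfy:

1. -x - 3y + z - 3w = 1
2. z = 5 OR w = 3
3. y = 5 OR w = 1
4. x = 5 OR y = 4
Yes

Take x = -11, y = 4, z = 5, w = 1. Substituting into each constraint:
  (1) 11 - 3(4) + 5 - 3(1) = 1 ✓
  (2) z = 5, target 5 ✓ (first branch holds)
  (3) w = 1, target 1 ✓ (second branch holds)
  (4) y = 4, target 4 ✓ (second branch holds)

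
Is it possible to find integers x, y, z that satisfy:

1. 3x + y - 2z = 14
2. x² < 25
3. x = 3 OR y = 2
Yes

Take x = 3, y = -1, z = -3. Substituting into each constraint:
  (1) 3(3) + (-1) - 2(-3) = 14 ✓
  (2) x² = (3)² = 9, and 9 < 25 ✓
  (3) x = 3, target 3 ✓ (first branch holds)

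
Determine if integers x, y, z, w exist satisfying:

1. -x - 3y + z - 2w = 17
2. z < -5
Yes

Take x = 1, y = -8, z = -6, w = 0. Substituting into each constraint:
  (1) (-1) - 3(-8) + (-6) - 2(0) = 17 ✓
  (2) -6 < -5 ✓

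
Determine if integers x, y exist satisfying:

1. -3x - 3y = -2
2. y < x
No

Even the single constraint (-3x - 3y = -2) is infeasible over the integers.

  - -3x - 3y = -2: every term on the left is divisible by 3, so the LHS ≡ 0 (mod 3), but the RHS -2 is not — no integer solution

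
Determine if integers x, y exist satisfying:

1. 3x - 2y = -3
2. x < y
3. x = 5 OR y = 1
Yes

Take x = 5, y = 9. Substituting into each constraint:
  (1) 3(5) - 2(9) = -3 ✓
  (2) 5 < 9 ✓
  (3) x = 5, target 5 ✓ (first branch holds)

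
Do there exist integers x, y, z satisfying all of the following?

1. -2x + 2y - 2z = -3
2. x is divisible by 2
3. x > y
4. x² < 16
No

Even the single constraint (-2x + 2y - 2z = -3) is infeasible over the integers.

  - -2x + 2y - 2z = -3: every term on the left is divisible by 2, so the LHS ≡ 0 (mod 2), but the RHS -3 is not — no integer solution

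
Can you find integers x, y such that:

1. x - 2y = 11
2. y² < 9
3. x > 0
Yes

Take x = 11, y = 0. Substituting into each constraint:
  (1) 11 - 2(0) = 11 ✓
  (2) y² = (0)² = 0, and 0 < 9 ✓
  (3) 11 > 0 ✓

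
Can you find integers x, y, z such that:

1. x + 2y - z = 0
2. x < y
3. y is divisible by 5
Yes

Take x = -1, y = 0, z = -1. Substituting into each constraint:
  (1) (-1) + 2(0) + 1 = 0 ✓
  (2) -1 < 0 ✓
  (3) 0 = 5 × 0, remainder 0 ✓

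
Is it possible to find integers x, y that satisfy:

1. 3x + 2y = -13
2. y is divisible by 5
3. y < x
Yes

Take x = -1, y = -5. Substituting into each constraint:
  (1) 3(-1) + 2(-5) = -13 ✓
  (2) -5 = 5 × -1, remainder 0 ✓
  (3) -5 < -1 ✓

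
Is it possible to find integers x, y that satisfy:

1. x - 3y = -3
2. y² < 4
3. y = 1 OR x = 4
Yes

Take x = 0, y = 1. Substituting into each constraint:
  (1) 0 - 3(1) = -3 ✓
  (2) y² = (1)² = 1, and 1 < 4 ✓
  (3) y = 1, target 1 ✓ (first branch holds)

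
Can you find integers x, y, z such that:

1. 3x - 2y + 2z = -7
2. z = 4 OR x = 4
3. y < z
Yes

Take x = -3, y = 3, z = 4. Substituting into each constraint:
  (1) 3(-3) - 2(3) + 2(4) = -7 ✓
  (2) z = 4, target 4 ✓ (first branch holds)
  (3) 3 < 4 ✓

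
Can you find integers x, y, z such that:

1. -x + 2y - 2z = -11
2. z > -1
Yes

Take x = 1, y = 0, z = 5. Substituting into each constraint:
  (1) (-1) + 2(0) - 2(5) = -11 ✓
  (2) 5 > -1 ✓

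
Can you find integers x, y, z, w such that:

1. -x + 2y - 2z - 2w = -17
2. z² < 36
Yes

Take x = 17, y = 0, z = 0, w = 0. Substituting into each constraint:
  (1) (-17) + 2(0) - 2(0) - 2(0) = -17 ✓
  (2) z² = (0)² = 0, and 0 < 36 ✓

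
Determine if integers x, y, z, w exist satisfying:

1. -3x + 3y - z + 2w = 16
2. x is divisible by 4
Yes

Take x = 0, y = 0, z = 0, w = 8. Substituting into each constraint:
  (1) -3(0) + 3(0) + 0 + 2(8) = 16 ✓
  (2) 0 = 4 × 0, remainder 0 ✓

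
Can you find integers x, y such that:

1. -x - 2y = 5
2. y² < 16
Yes

Take x = -5, y = 0. Substituting into each constraint:
  (1) 5 - 2(0) = 5 ✓
  (2) y² = (0)² = 0, and 0 < 16 ✓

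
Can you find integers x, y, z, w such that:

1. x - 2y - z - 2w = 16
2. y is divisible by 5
Yes

Take x = 16, y = 0, z = 0, w = 0. Substituting into each constraint:
  (1) 16 - 2(0) + 0 - 2(0) = 16 ✓
  (2) 0 = 5 × 0, remainder 0 ✓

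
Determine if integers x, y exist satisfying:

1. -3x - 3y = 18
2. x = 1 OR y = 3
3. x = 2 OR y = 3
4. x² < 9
No

The full constraint system is jointly infeasible over the integers. Each constraint and what it forces:

  - -3x - 3y = 18: is a linear equation tying the variables together
  - x = 1 OR y = 3: forces a choice: either x = 1 or y = 3
  - x = 2 OR y = 3: forces a choice: either x = 2 or y = 3
  - x² < 9: restricts x to |x| ≤ 2

The bounds confine x to {-2, -1, 0, 1, 2}. For each value, substitute into the equation:
  • x = -2: the equation forces y = -4, but neither branch of (x = 1 OR y = 3) holds.
  • x = -1: the equation forces y = -5, but neither branch of (x = 1 OR y = 3) holds.
  • x = 0: the equation forces y = -6, but neither branch of (x = 1 OR y = 3) holds.
  • x = 1: the equation forces y = -7, but neither branch of (x = 2 OR y = 3) holds.
  • x = 2: the equation forces y = -8, but neither branch of (x = 1 OR y = 3) holds.
Every case fails, so no integer solution exists.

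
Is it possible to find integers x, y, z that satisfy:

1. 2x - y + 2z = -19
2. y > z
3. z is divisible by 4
Yes

Take x = -9, y = 1, z = 0. Substituting into each constraint:
  (1) 2(-9) + (-1) + 2(0) = -19 ✓
  (2) 1 > 0 ✓
  (3) 0 = 4 × 0, remainder 0 ✓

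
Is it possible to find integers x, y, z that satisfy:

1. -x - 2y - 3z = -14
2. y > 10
Yes

Take x = 1, y = 11, z = -3. Substituting into each constraint:
  (1) (-1) - 2(11) - 3(-3) = -14 ✓
  (2) 11 > 10 ✓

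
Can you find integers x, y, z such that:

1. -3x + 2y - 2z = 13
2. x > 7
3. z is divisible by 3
Yes

Take x = 9, y = 20, z = 0. Substituting into each constraint:
  (1) -3(9) + 2(20) - 2(0) = 13 ✓
  (2) 9 > 7 ✓
  (3) 0 = 3 × 0, remainder 0 ✓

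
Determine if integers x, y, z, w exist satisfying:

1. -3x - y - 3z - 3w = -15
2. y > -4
Yes

Take x = 0, y = 15, z = 0, w = 0. Substituting into each constraint:
  (1) -3(0) + (-15) - 3(0) - 3(0) = -15 ✓
  (2) 15 > -4 ✓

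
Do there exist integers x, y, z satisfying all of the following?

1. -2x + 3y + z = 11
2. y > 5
Yes

Take x = 0, y = 6, z = -7. Substituting into each constraint:
  (1) -2(0) + 3(6) + (-7) = 11 ✓
  (2) 6 > 5 ✓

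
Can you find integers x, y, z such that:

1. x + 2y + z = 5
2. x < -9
Yes

Take x = -10, y = 7, z = 1. Substituting into each constraint:
  (1) (-10) + 2(7) + 1 = 5 ✓
  (2) -10 < -9 ✓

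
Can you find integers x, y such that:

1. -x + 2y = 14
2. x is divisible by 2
Yes

Take x = 0, y = 7. Substituting into each constraint:
  (1) 0 + 2(7) = 14 ✓
  (2) 0 = 2 × 0, remainder 0 ✓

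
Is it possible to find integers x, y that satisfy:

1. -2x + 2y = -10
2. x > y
Yes

Take x = 5, y = 0. Substituting into each constraint:
  (1) -2(5) + 2(0) = -10 ✓
  (2) 5 > 0 ✓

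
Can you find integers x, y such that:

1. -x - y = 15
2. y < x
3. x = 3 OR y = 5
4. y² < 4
No

The full constraint system is jointly infeasible over the integers. Each constraint and what it forces:

  - -x - y = 15: is a linear equation tying the variables together
  - y < x: bounds one variable relative to another variable
  - x = 3 OR y = 5: forces a choice: either x = 3 or y = 5
  - y² < 4: restricts y to |y| ≤ 1

Split on the disjunction (x = 3 OR y = 5):
  • If x = 3: the equation forces y = -18, but y² < 4 requires |y| ≤ 1.
  • If y = 5: this contradicts y² < 4, which requires |y| ≤ 1.
Both branches are infeasible, so the system has no integer solution.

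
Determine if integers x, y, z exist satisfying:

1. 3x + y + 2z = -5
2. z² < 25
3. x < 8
Yes

Take x = -3, y = 0, z = 2. Substituting into each constraint:
  (1) 3(-3) + 0 + 2(2) = -5 ✓
  (2) z² = (2)² = 4, and 4 < 25 ✓
  (3) -3 < 8 ✓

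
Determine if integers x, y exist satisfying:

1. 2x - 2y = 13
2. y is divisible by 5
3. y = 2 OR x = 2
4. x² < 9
No

Even the single constraint (2x - 2y = 13) is infeasible over the integers.

  - 2x - 2y = 13: every term on the left is divisible by 2, so the LHS ≡ 0 (mod 2), but the RHS 13 is not — no integer solution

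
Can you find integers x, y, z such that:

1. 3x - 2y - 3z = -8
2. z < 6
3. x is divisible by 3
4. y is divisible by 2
Yes

Take x = 0, y = 4, z = 0. Substituting into each constraint:
  (1) 3(0) - 2(4) - 3(0) = -8 ✓
  (2) 0 < 6 ✓
  (3) 0 = 3 × 0, remainder 0 ✓
  (4) 4 = 2 × 2, remainder 0 ✓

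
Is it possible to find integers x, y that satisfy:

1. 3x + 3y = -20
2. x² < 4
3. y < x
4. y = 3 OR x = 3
No

Even the single constraint (3x + 3y = -20) is infeasible over the integers.

  - 3x + 3y = -20: every term on the left is divisible by 3, so the LHS ≡ 0 (mod 3), but the RHS -20 is not — no integer solution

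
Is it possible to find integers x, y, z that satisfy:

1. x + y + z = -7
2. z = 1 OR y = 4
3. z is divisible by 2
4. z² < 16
Yes

Take x = -13, y = 4, z = 2. Substituting into each constraint:
  (1) (-13) + 4 + 2 = -7 ✓
  (2) y = 4, target 4 ✓ (second branch holds)
  (3) 2 = 2 × 1, remainder 0 ✓
  (4) z² = (2)² = 4, and 4 < 16 ✓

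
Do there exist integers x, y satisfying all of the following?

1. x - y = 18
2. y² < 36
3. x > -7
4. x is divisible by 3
Yes

Take x = 21, y = 3. Substituting into each constraint:
  (1) 21 + (-3) = 18 ✓
  (2) y² = (3)² = 9, and 9 < 36 ✓
  (3) 21 > -7 ✓
  (4) 21 = 3 × 7, remainder 0 ✓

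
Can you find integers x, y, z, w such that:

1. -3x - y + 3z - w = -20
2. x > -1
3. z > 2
Yes

Take x = 0, y = 0, z = 3, w = 29. Substituting into each constraint:
  (1) -3(0) + 0 + 3(3) + (-29) = -20 ✓
  (2) 0 > -1 ✓
  (3) 3 > 2 ✓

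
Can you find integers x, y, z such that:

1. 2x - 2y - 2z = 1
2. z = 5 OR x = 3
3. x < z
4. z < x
No

Even the single constraint (2x - 2y - 2z = 1) is infeasible over the integers.

  - 2x - 2y - 2z = 1: every term on the left is divisible by 2, so the LHS ≡ 0 (mod 2), but the RHS 1 is not — no integer solution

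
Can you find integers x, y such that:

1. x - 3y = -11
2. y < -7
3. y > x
Yes

Take x = -35, y = -8. Substituting into each constraint:
  (1) (-35) - 3(-8) = -11 ✓
  (2) -8 < -7 ✓
  (3) -8 > -35 ✓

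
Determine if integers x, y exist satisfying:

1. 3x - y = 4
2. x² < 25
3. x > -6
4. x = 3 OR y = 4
Yes

Take x = 3, y = 5. Substituting into each constraint:
  (1) 3(3) + (-5) = 4 ✓
  (2) x² = (3)² = 9, and 9 < 25 ✓
  (3) 3 > -6 ✓
  (4) x = 3, target 3 ✓ (first branch holds)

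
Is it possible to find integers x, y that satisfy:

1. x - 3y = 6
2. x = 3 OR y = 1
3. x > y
Yes

Take x = 3, y = -1. Substituting into each constraint:
  (1) 3 - 3(-1) = 6 ✓
  (2) x = 3, target 3 ✓ (first branch holds)
  (3) 3 > -1 ✓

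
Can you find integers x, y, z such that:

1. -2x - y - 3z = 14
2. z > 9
Yes

Take x = 0, y = -44, z = 10. Substituting into each constraint:
  (1) -2(0) + 44 - 3(10) = 14 ✓
  (2) 10 > 9 ✓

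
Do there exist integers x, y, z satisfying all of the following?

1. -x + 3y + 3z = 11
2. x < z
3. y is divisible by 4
Yes

Take x = 4, y = 0, z = 5. Substituting into each constraint:
  (1) (-4) + 3(0) + 3(5) = 11 ✓
  (2) 4 < 5 ✓
  (3) 0 = 4 × 0, remainder 0 ✓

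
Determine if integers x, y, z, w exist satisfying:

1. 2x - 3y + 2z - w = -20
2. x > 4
Yes

Take x = 5, y = 0, z = -15, w = 0. Substituting into each constraint:
  (1) 2(5) - 3(0) + 2(-15) + 0 = -20 ✓
  (2) 5 > 4 ✓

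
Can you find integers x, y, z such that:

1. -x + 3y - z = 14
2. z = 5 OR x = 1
Yes

Take x = 1, y = 0, z = -15. Substituting into each constraint:
  (1) (-1) + 3(0) + 15 = 14 ✓
  (2) x = 1, target 1 ✓ (second branch holds)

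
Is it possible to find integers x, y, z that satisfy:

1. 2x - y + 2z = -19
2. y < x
Yes

Take x = 0, y = -1, z = -10. Substituting into each constraint:
  (1) 2(0) + 1 + 2(-10) = -19 ✓
  (2) -1 < 0 ✓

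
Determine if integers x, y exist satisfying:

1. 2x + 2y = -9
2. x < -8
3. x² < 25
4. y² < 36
No

Even the single constraint (2x + 2y = -9) is infeasible over the integers.

  - 2x + 2y = -9: every term on the left is divisible by 2, so the LHS ≡ 0 (mod 2), but the RHS -9 is not — no integer solution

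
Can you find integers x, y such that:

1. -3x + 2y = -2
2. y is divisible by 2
Yes

Take x = 2, y = 2. Substituting into each constraint:
  (1) -3(2) + 2(2) = -2 ✓
  (2) 2 = 2 × 1, remainder 0 ✓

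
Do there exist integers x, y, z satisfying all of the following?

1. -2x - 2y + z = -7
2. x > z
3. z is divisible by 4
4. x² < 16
No

A contradictory subset is {-2x - 2y + z = -7, z is divisible by 4}. No integer assignment can satisfy these jointly:

  - -2x - 2y + z = -7: is a linear equation tying the variables together
  - z is divisible by 4: restricts z to multiples of 4

Modular obstruction: writing z = 4z', every remaining term of the linear equation is divisible by 2, so the left side is ≡ 0 (mod 2); but the right side -7 ≡ 1 (mod 2). No integers can satisfy it.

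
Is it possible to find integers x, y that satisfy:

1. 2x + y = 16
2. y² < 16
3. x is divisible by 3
Yes

Take x = 9, y = -2. Substituting into each constraint:
  (1) 2(9) + (-2) = 16 ✓
  (2) y² = (-2)² = 4, and 4 < 16 ✓
  (3) 9 = 3 × 3, remainder 0 ✓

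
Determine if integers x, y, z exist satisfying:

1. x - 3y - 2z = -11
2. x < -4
Yes

Take x = -5, y = 0, z = 3. Substituting into each constraint:
  (1) (-5) - 3(0) - 2(3) = -11 ✓
  (2) -5 < -4 ✓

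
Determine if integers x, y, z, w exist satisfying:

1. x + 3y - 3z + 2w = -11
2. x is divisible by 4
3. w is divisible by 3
Yes

Take x = 4, y = -5, z = 0, w = 0. Substituting into each constraint:
  (1) 4 + 3(-5) - 3(0) + 2(0) = -11 ✓
  (2) 4 = 4 × 1, remainder 0 ✓
  (3) 0 = 3 × 0, remainder 0 ✓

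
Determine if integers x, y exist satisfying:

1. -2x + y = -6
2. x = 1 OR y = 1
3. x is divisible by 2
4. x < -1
No

A contradictory subset is {-2x + y = -6, x = 1 OR y = 1, x < -1}. No integer assignment can satisfy these jointly:

  - -2x + y = -6: is a linear equation tying the variables together
  - x = 1 OR y = 1: forces a choice: either x = 1 or y = 1
  - x < -1: bounds one variable relative to a constant

Split on the disjunction (x = 1 OR y = 1):
  • If x = 1: this contradicts the bound x ≤ -2.
  • If y = 1: with y = 1, every remaining term of the linear equation is divisible by 2, so the left side is ≡ 0 (mod 2); but the right side -7 ≡ 1 (mod 2). No integers can satisfy it.
Both branches are infeasible, so the system has no integer solution.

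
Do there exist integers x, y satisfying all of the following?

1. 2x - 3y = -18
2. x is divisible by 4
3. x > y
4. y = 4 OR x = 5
No

A contradictory subset is {2x - 3y = -18, x > y, y = 4 OR x = 5}. No integer assignment can satisfy these jointly:

  - 2x - 3y = -18: is a linear equation tying the variables together
  - x > y: bounds one variable relative to another variable
  - y = 4 OR x = 5: forces a choice: either y = 4 or x = 5

Split on the disjunction (y = 4 OR x = 5):
  • If y = 4: the equation forces x = -3, giving (y, x) = (4, -3), which violates x > y.
  • If x = 5: with x = 5, every remaining term of the linear equation is divisible by 3, so the left side is ≡ 0 (mod 3); but the right side -28 ≡ 2 (mod 3). No integers can satisfy it.
Both branches are infeasible, so the system has no integer solution.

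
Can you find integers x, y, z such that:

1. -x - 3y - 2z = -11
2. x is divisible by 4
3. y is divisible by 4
No

The full constraint system is jointly infeasible over the integers. Each constraint and what it forces:

  - -x - 3y - 2z = -11: is a linear equation tying the variables together
  - x is divisible by 4: restricts x to multiples of 4
  - y is divisible by 4: restricts y to multiples of 4

Modular obstruction: writing x = 4x' and writing y = 4y', every remaining term of the linear equation is divisible by 2, so the left side is ≡ 0 (mod 2); but the right side -11 ≡ 1 (mod 2). No integers can satisfy it.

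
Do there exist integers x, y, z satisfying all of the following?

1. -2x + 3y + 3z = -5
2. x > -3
Yes

Take x = 1, y = 0, z = -1. Substituting into each constraint:
  (1) -2(1) + 3(0) + 3(-1) = -5 ✓
  (2) 1 > -3 ✓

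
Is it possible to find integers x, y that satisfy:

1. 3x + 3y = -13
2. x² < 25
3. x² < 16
No

Even the single constraint (3x + 3y = -13) is infeasible over the integers.

  - 3x + 3y = -13: every term on the left is divisible by 3, so the LHS ≡ 0 (mod 3), but the RHS -13 is not — no integer solution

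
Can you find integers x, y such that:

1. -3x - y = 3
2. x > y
Yes

Take x = 0, y = -3. Substituting into each constraint:
  (1) -3(0) + 3 = 3 ✓
  (2) 0 > -3 ✓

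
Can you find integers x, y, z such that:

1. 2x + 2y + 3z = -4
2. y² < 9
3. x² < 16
Yes

Take x = 0, y = -2, z = 0. Substituting into each constraint:
  (1) 2(0) + 2(-2) + 3(0) = -4 ✓
  (2) y² = (-2)² = 4, and 4 < 9 ✓
  (3) x² = (0)² = 0, and 0 < 16 ✓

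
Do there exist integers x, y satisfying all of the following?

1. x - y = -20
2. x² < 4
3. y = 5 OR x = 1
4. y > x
Yes

Take x = 1, y = 21. Substituting into each constraint:
  (1) 1 + (-21) = -20 ✓
  (2) x² = (1)² = 1, and 1 < 4 ✓
  (3) x = 1, target 1 ✓ (second branch holds)
  (4) 21 > 1 ✓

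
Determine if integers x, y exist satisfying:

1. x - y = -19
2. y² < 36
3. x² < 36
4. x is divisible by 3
No

A contradictory subset is {x - y = -19, y² < 36, x² < 36}. No integer assignment can satisfy these jointly:

  - x - y = -19: is a linear equation tying the variables together
  - y² < 36: restricts y to |y| ≤ 5
  - x² < 36: restricts x to |x| ≤ 5

Range argument: with x ∈ [-5, 5], y ∈ [-5, 5], the left side of the equation is at least -10, but the right side is -19 < -10. No integer solution exists.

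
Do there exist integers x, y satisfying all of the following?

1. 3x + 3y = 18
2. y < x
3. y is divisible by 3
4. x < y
No

A contradictory subset is {y < x, x < y}. No integer assignment can satisfy these jointly:

  - y < x: bounds one variable relative to another variable
  - x < y: bounds one variable relative to another variable

Direct contradiction: x > y and y > x cannot both hold.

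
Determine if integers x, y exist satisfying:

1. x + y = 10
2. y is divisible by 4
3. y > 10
Yes

Take x = -2, y = 12. Substituting into each constraint:
  (1) (-2) + 12 = 10 ✓
  (2) 12 = 4 × 3, remainder 0 ✓
  (3) 12 > 10 ✓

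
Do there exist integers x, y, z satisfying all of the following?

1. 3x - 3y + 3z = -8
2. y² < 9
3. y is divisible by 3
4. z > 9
No

Even the single constraint (3x - 3y + 3z = -8) is infeasible over the integers.

  - 3x - 3y + 3z = -8: every term on the left is divisible by 3, so the LHS ≡ 0 (mod 3), but the RHS -8 is not — no integer solution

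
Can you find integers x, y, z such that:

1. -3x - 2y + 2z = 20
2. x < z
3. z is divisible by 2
Yes

Take x = -2, y = -7, z = 0. Substituting into each constraint:
  (1) -3(-2) - 2(-7) + 2(0) = 20 ✓
  (2) -2 < 0 ✓
  (3) 0 = 2 × 0, remainder 0 ✓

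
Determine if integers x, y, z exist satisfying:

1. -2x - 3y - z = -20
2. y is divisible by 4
Yes

Take x = 0, y = 0, z = 20. Substituting into each constraint:
  (1) -2(0) - 3(0) + (-20) = -20 ✓
  (2) 0 = 4 × 0, remainder 0 ✓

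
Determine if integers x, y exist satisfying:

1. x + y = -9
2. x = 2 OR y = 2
Yes

Take x = 2, y = -11. Substituting into each constraint:
  (1) 2 + (-11) = -9 ✓
  (2) x = 2, target 2 ✓ (first branch holds)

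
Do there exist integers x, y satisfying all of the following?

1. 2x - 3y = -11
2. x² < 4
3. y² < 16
Yes

Take x = -1, y = 3. Substituting into each constraint:
  (1) 2(-1) - 3(3) = -11 ✓
  (2) x² = (-1)² = 1, and 1 < 4 ✓
  (3) y² = (3)² = 9, and 9 < 16 ✓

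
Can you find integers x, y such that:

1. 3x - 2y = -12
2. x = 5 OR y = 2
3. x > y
No

The full constraint system is jointly infeasible over the integers. Each constraint and what it forces:

  - 3x - 2y = -12: is a linear equation tying the variables together
  - x = 5 OR y = 2: forces a choice: either x = 5 or y = 2
  - x > y: bounds one variable relative to another variable

Split on the disjunction (x = 5 OR y = 2):
  • If x = 5: with x = 5, every remaining term of the linear equation is divisible by 2, so the left side is ≡ 0 (mod 2); but the right side -27 ≡ 1 (mod 2). No integers can satisfy it.
  • If y = 2: with y = 2, every remaining term of the linear equation is divisible by 3, so the left side is ≡ 0 (mod 3); but the right side -8 ≡ 1 (mod 3). No integers can satisfy it.
Both branches are infeasible, so the system has no integer solution.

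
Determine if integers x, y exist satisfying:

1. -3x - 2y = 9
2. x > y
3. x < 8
Yes

Take x = 1, y = -6. Substituting into each constraint:
  (1) -3(1) - 2(-6) = 9 ✓
  (2) 1 > -6 ✓
  (3) 1 < 8 ✓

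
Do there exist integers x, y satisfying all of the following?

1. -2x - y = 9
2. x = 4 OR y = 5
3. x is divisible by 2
Yes

Take x = 4, y = -17. Substituting into each constraint:
  (1) -2(4) + 17 = 9 ✓
  (2) x = 4, target 4 ✓ (first branch holds)
  (3) 4 = 2 × 2, remainder 0 ✓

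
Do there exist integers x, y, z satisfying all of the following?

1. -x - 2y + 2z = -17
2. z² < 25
Yes

Take x = 1, y = 8, z = 0. Substituting into each constraint:
  (1) (-1) - 2(8) + 2(0) = -17 ✓
  (2) z² = (0)² = 0, and 0 < 25 ✓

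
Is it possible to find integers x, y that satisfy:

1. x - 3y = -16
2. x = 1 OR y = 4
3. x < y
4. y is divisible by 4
Yes

Take x = -4, y = 4. Substituting into each constraint:
  (1) (-4) - 3(4) = -16 ✓
  (2) y = 4, target 4 ✓ (second branch holds)
  (3) -4 < 4 ✓
  (4) 4 = 4 × 1, remainder 0 ✓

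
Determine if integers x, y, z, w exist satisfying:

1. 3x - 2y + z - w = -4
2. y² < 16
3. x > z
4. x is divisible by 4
Yes

Take x = 0, y = 1, z = -2, w = 0. Substituting into each constraint:
  (1) 3(0) - 2(1) + (-2) + 0 = -4 ✓
  (2) y² = (1)² = 1, and 1 < 16 ✓
  (3) 0 > -2 ✓
  (4) 0 = 4 × 0, remainder 0 ✓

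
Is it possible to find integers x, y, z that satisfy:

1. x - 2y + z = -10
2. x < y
Yes

Take x = -1, y = 0, z = -9. Substituting into each constraint:
  (1) (-1) - 2(0) + (-9) = -10 ✓
  (2) -1 < 0 ✓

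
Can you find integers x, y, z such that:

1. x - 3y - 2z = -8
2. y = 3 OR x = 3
Yes

Take x = 5, y = 3, z = 2. Substituting into each constraint:
  (1) 5 - 3(3) - 2(2) = -8 ✓
  (2) y = 3, target 3 ✓ (first branch holds)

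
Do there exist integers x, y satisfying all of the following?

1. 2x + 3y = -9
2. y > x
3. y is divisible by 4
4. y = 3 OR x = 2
No

The full constraint system is jointly infeasible over the integers. Each constraint and what it forces:

  - 2x + 3y = -9: is a linear equation tying the variables together
  - y > x: bounds one variable relative to another variable
  - y is divisible by 4: restricts y to multiples of 4
  - y = 3 OR x = 2: forces a choice: either y = 3 or x = 2

Modular obstruction: writing y = 4y', every remaining term of the linear equation is divisible by 2, so the left side is ≡ 0 (mod 2); but the right side -9 ≡ 1 (mod 2). No integers can satisfy it.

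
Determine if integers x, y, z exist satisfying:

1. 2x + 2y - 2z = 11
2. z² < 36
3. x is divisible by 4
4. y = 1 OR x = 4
No

Even the single constraint (2x + 2y - 2z = 11) is infeasible over the integers.

  - 2x + 2y - 2z = 11: every term on the left is divisible by 2, so the LHS ≡ 0 (mod 2), but the RHS 11 is not — no integer solution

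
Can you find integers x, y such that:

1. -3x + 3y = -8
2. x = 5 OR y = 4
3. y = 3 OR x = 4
No

Even the single constraint (-3x + 3y = -8) is infeasible over the integers.

  - -3x + 3y = -8: every term on the left is divisible by 3, so the LHS ≡ 0 (mod 3), but the RHS -8 is not — no integer solution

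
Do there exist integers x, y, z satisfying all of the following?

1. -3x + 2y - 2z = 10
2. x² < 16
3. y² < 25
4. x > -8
Yes

Take x = 0, y = 0, z = -5. Substituting into each constraint:
  (1) -3(0) + 2(0) - 2(-5) = 10 ✓
  (2) x² = (0)² = 0, and 0 < 16 ✓
  (3) y² = (0)² = 0, and 0 < 25 ✓
  (4) 0 > -8 ✓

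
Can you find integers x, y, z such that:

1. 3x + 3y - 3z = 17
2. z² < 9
No

Even the single constraint (3x + 3y - 3z = 17) is infeasible over the integers.

  - 3x + 3y - 3z = 17: every term on the left is divisible by 3, so the LHS ≡ 0 (mod 3), but the RHS 17 is not — no integer solution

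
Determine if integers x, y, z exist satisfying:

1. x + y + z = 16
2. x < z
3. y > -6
Yes

Take x = 0, y = 15, z = 1. Substituting into each constraint:
  (1) 0 + 15 + 1 = 16 ✓
  (2) 0 < 1 ✓
  (3) 15 > -6 ✓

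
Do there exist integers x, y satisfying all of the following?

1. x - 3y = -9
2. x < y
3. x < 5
Yes

Take x = 0, y = 3. Substituting into each constraint:
  (1) 0 - 3(3) = -9 ✓
  (2) 0 < 3 ✓
  (3) 0 < 5 ✓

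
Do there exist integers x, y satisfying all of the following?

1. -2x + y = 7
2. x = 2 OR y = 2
Yes

Take x = 2, y = 11. Substituting into each constraint:
  (1) -2(2) + 11 = 7 ✓
  (2) x = 2, target 2 ✓ (first branch holds)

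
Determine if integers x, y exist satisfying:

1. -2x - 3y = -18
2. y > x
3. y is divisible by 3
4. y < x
No

A contradictory subset is {y > x, y < x}. No integer assignment can satisfy these jointly:

  - y > x: bounds one variable relative to another variable
  - y < x: bounds one variable relative to another variable

Direct contradiction: y > x and x > y cannot both hold.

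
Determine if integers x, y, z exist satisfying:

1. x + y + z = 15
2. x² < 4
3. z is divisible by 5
Yes

Take x = 0, y = 15, z = 0. Substituting into each constraint:
  (1) 0 + 15 + 0 = 15 ✓
  (2) x² = (0)² = 0, and 0 < 4 ✓
  (3) 0 = 5 × 0, remainder 0 ✓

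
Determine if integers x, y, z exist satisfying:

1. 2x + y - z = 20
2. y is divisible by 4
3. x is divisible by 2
Yes

Take x = 0, y = 0, z = -20. Substituting into each constraint:
  (1) 2(0) + 0 + 20 = 20 ✓
  (2) 0 = 4 × 0, remainder 0 ✓
  (3) 0 = 2 × 0, remainder 0 ✓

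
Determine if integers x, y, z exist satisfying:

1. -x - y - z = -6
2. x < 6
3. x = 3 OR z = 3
Yes

Take x = 3, y = -1, z = 4. Substituting into each constraint:
  (1) (-3) + 1 + (-4) = -6 ✓
  (2) 3 < 6 ✓
  (3) x = 3, target 3 ✓ (first branch holds)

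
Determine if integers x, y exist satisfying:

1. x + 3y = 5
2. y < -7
Yes

Take x = 29, y = -8. Substituting into each constraint:
  (1) 29 + 3(-8) = 5 ✓
  (2) -8 < -7 ✓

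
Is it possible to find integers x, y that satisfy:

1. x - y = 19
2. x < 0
Yes

Take x = -1, y = -20. Substituting into each constraint:
  (1) (-1) + 20 = 19 ✓
  (2) -1 < 0 ✓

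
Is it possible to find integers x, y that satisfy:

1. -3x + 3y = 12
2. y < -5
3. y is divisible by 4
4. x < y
Yes

Take x = -12, y = -8. Substituting into each constraint:
  (1) -3(-12) + 3(-8) = 12 ✓
  (2) -8 < -5 ✓
  (3) -8 = 4 × -2, remainder 0 ✓
  (4) -12 < -8 ✓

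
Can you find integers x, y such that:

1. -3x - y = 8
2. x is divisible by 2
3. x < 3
Yes

Take x = 0, y = -8. Substituting into each constraint:
  (1) -3(0) + 8 = 8 ✓
  (2) 0 = 2 × 0, remainder 0 ✓
  (3) 0 < 3 ✓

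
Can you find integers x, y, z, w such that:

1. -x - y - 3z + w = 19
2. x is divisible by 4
Yes

Take x = 0, y = 0, z = -6, w = 1. Substituting into each constraint:
  (1) 0 + 0 - 3(-6) + 1 = 19 ✓
  (2) 0 = 4 × 0, remainder 0 ✓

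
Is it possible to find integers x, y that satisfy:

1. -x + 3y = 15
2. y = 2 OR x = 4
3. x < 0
Yes

Take x = -9, y = 2. Substituting into each constraint:
  (1) 9 + 3(2) = 15 ✓
  (2) y = 2, target 2 ✓ (first branch holds)
  (3) -9 < 0 ✓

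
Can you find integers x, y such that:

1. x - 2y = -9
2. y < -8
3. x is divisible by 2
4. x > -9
No

A contradictory subset is {x - 2y = -9, y < -8, x > -9}. No integer assignment can satisfy these jointly:

  - x - 2y = -9: is a linear equation tying the variables together
  - y < -8: bounds one variable relative to a constant
  - x > -9: bounds one variable relative to a constant

Range argument: with x ∈ [-8, ∞], y ∈ [−∞, -9], the left side of the equation is at least 10, but the right side is -9 < 10. No integer solution exists.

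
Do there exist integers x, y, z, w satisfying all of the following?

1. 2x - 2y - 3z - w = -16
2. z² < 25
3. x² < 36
Yes

Take x = 0, y = 2, z = 4, w = 0. Substituting into each constraint:
  (1) 2(0) - 2(2) - 3(4) + 0 = -16 ✓
  (2) z² = (4)² = 16, and 16 < 25 ✓
  (3) x² = (0)² = 0, and 0 < 36 ✓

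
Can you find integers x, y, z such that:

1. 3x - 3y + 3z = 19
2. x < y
No

Even the single constraint (3x - 3y + 3z = 19) is infeasible over the integers.

  - 3x - 3y + 3z = 19: every term on the left is divisible by 3, so the LHS ≡ 0 (mod 3), but the RHS 19 is not — no integer solution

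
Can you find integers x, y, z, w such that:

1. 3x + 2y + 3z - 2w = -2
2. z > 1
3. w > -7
Yes

Take x = -4, y = 2, z = 2, w = 0. Substituting into each constraint:
  (1) 3(-4) + 2(2) + 3(2) - 2(0) = -2 ✓
  (2) 2 > 1 ✓
  (3) 0 > -7 ✓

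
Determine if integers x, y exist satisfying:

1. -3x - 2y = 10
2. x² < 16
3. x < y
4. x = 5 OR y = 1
No

The full constraint system is jointly infeasible over the integers. Each constraint and what it forces:

  - -3x - 2y = 10: is a linear equation tying the variables together
  - x² < 16: restricts x to |x| ≤ 3
  - x < y: bounds one variable relative to another variable
  - x = 5 OR y = 1: forces a choice: either x = 5 or y = 1

Split on the disjunction (x = 5 OR y = 1):
  • If x = 5: this contradicts x² < 16, which requires |x| ≤ 3.
  • If y = 1: the equation forces x = -4, but x² < 16 requires |x| ≤ 3.
Both branches are infeasible, so the system has no integer solution.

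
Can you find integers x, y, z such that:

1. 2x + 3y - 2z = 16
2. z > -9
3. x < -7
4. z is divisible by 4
Yes

Take x = -10, y = 12, z = 0. Substituting into each constraint:
  (1) 2(-10) + 3(12) - 2(0) = 16 ✓
  (2) 0 > -9 ✓
  (3) -10 < -7 ✓
  (4) 0 = 4 × 0, remainder 0 ✓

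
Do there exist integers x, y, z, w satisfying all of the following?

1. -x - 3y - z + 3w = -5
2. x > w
Yes

Take x = 2, y = 2, z = 0, w = 1. Substituting into each constraint:
  (1) (-2) - 3(2) + 0 + 3(1) = -5 ✓
  (2) 2 > 1 ✓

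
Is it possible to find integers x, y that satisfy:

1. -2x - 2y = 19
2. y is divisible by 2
No

Even the single constraint (-2x - 2y = 19) is infeasible over the integers.

  - -2x - 2y = 19: every term on the left is divisible by 2, so the LHS ≡ 0 (mod 2), but the RHS 19 is not — no integer solution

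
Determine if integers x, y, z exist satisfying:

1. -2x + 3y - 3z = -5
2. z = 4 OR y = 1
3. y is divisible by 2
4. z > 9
No

A contradictory subset is {z = 4 OR y = 1, y is divisible by 2, z > 9}. No integer assignment can satisfy these jointly:

  - z = 4 OR y = 1: forces a choice: either z = 4 or y = 1
  - y is divisible by 2: restricts y to multiples of 2
  - z > 9: bounds one variable relative to a constant

Split on the disjunction (z = 4 OR y = 1):
  • If z = 4: this contradicts the bound z ≥ 10.
  • If y = 1: this contradicts the divisibility constraint — 1 is not a multiple of 2.
Both branches are infeasible, so the system has no integer solution.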